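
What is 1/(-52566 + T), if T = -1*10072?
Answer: -1/62638 ≈ -1.5965e-5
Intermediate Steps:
T = -10072
1/(-52566 + T) = 1/(-52566 - 10072) = 1/(-62638) = -1/62638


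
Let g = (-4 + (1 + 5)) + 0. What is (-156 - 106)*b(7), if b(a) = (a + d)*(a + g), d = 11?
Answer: -42444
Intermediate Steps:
g = 2 (g = (-4 + 6) + 0 = 2 + 0 = 2)
b(a) = (2 + a)*(11 + a) (b(a) = (a + 11)*(a + 2) = (11 + a)*(2 + a) = (2 + a)*(11 + a))
(-156 - 106)*b(7) = (-156 - 106)*(22 + 7² + 13*7) = -262*(22 + 49 + 91) = -262*162 = -42444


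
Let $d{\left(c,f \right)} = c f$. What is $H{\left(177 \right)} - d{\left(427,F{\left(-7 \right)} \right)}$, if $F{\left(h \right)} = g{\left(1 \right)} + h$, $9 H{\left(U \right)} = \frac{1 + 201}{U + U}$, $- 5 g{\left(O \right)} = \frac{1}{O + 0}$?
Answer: $\frac{24488101}{7965} \approx 3074.5$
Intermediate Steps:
$g{\left(O \right)} = - \frac{1}{5 O}$ ($g{\left(O \right)} = - \frac{1}{5 \left(O + 0\right)} = - \frac{1}{5 O}$)
$H{\left(U \right)} = \frac{101}{9 U}$ ($H{\left(U \right)} = \frac{\left(1 + 201\right) \frac{1}{U + U}}{9} = \frac{202 \frac{1}{2 U}}{9} = \frac{101 \frac{1}{U}}{9} = \frac{101}{9 U}$)
$F{\left(h \right)} = - \frac{1}{5} + h$ ($F{\left(h \right)} = - \frac{1}{5 \cdot 1} + h = \left(- \frac{1}{5}\right) 1 + h = - \frac{1}{5} + h$)
$H{\left(177 \right)} - d{\left(427,F{\left(-7 \right)} \right)} = \frac{101}{9 \cdot 177} - 427 \left(- \frac{1}{5} - 7\right) = \frac{101}{9} \cdot \frac{1}{177} - 427 \left(- \frac{36}{5}\right) = \frac{101}{1593} - - \frac{15372}{5} = \frac{101}{1593} + \frac{15372}{5} = \frac{24488101}{7965}$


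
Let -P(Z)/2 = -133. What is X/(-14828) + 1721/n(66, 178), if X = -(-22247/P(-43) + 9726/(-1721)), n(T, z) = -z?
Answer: -5844755524351/604136521912 ≈ -9.6746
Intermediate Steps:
P(Z) = 266 (P(Z) = -2*(-133) = 266)
X = 40874203/457786 (X = -(-22247/266 + 9726/(-1721)) = -(-22247*1/266 + 9726*(-1/1721)) = -(-22247/266 - 9726/1721) = -1*(-40874203/457786) = 40874203/457786 ≈ 89.287)
X/(-14828) + 1721/n(66, 178) = (40874203/457786)/(-14828) + 1721/((-1*178)) = (40874203/457786)*(-1/14828) + 1721/(-178) = -40874203/6788050808 + 1721*(-1/178) = -40874203/6788050808 - 1721/178 = -5844755524351/604136521912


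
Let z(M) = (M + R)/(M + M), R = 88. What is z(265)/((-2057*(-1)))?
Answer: 353/1090210 ≈ 0.00032379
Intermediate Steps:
z(M) = (88 + M)/(2*M) (z(M) = (M + 88)/(M + M) = (88 + M)/((2*M)) = (88 + M)*(1/(2*M)) = (88 + M)/(2*M))
z(265)/((-2057*(-1))) = ((½)*(88 + 265)/265)/((-2057*(-1))) = ((½)*(1/265)*353)/2057 = (353/530)*(1/2057) = 353/1090210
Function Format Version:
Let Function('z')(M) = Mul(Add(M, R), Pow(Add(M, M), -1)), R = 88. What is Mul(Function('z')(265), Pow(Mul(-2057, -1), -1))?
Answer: Rational(353, 1090210) ≈ 0.00032379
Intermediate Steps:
Function('z')(M) = Mul(Rational(1, 2), Pow(M, -1), Add(88, M)) (Function('z')(M) = Mul(Add(M, 88), Pow(Add(M, M), -1)) = Mul(Add(88, M), Pow(Mul(2, M), -1)) = Mul(Add(88, M), Mul(Rational(1, 2), Pow(M, -1))) = Mul(Rational(1, 2), Pow(M, -1), Add(88, M)))
Mul(Function('z')(265), Pow(Mul(-2057, -1), -1)) = Mul(Mul(Rational(1, 2), Pow(265, -1), Add(88, 265)), Pow(Mul(-2057, -1), -1)) = Mul(Mul(Rational(1, 2), Rational(1, 265), 353), Pow(2057, -1)) = Mul(Rational(353, 530), Rational(1, 2057)) = Rational(353, 1090210)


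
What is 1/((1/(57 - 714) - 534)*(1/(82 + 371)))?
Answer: -297621/350839 ≈ -0.84831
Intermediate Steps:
1/((1/(57 - 714) - 534)*(1/(82 + 371))) = 1/((1/(-657) - 534)*(1/453)) = 1/((-1/657 - 534)*(1/453)) = 453/(-350839/657) = -657/350839*453 = -297621/350839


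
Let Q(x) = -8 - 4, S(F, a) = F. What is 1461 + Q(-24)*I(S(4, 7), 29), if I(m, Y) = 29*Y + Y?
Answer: -8979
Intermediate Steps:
Q(x) = -12
I(m, Y) = 30*Y
1461 + Q(-24)*I(S(4, 7), 29) = 1461 - 360*29 = 1461 - 12*870 = 1461 - 10440 = -8979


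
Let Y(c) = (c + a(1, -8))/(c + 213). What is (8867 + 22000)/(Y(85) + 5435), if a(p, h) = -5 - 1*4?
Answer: 1533061/269951 ≈ 5.6790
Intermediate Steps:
a(p, h) = -9 (a(p, h) = -5 - 4 = -9)
Y(c) = (-9 + c)/(213 + c) (Y(c) = (c - 9)/(c + 213) = (-9 + c)/(213 + c))
(8867 + 22000)/(Y(85) + 5435) = (8867 + 22000)/((-9 + 85)/(213 + 85) + 5435) = 30867/(76/298 + 5435) = 30867/((1/298)*76 + 5435) = 30867/(38/149 + 5435) = 30867/(809853/149) = 30867*(149/809853) = 1533061/269951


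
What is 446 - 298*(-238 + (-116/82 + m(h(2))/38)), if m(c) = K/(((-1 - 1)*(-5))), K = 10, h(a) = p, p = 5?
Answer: 55919517/779 ≈ 71784.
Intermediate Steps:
h(a) = 5
m(c) = 1 (m(c) = 10/(((-1 - 1)*(-5))) = 10/((-2*(-5))) = 10/10 = 10*(⅒) = 1)
446 - 298*(-238 + (-116/82 + m(h(2))/38)) = 446 - 298*(-238 + (-116/82 + 1/38)) = 446 - 298*(-238 + (-116*1/82 + 1*(1/38))) = 446 - 298*(-238 + (-58/41 + 1/38)) = 446 - 298*(-238 - 2163/1558) = 446 - 298*(-372967/1558) = 446 + 55572083/779 = 55919517/779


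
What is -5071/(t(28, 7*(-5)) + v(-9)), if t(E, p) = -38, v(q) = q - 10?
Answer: 5071/57 ≈ 88.965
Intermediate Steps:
v(q) = -10 + q
-5071/(t(28, 7*(-5)) + v(-9)) = -5071/(-38 + (-10 - 9)) = -5071/(-38 - 19) = -5071/(-57) = -1/57*(-5071) = 5071/57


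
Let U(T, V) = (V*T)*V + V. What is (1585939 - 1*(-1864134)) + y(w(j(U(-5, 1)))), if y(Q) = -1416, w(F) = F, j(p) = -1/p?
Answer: 3448657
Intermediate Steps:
U(T, V) = V + T*V² (U(T, V) = (T*V)*V + V = T*V² + V = V + T*V²)
(1585939 - 1*(-1864134)) + y(w(j(U(-5, 1)))) = (1585939 - 1*(-1864134)) - 1416 = (1585939 + 1864134) - 1416 = 3450073 - 1416 = 3448657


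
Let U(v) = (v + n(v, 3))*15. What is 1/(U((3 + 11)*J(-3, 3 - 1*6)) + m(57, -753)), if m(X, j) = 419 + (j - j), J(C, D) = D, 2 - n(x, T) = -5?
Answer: -1/106 ≈ -0.0094340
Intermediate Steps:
n(x, T) = 7 (n(x, T) = 2 - 1*(-5) = 2 + 5 = 7)
m(X, j) = 419 (m(X, j) = 419 + 0 = 419)
U(v) = 105 + 15*v (U(v) = (v + 7)*15 = (7 + v)*15 = 105 + 15*v)
1/(U((3 + 11)*J(-3, 3 - 1*6)) + m(57, -753)) = 1/((105 + 15*((3 + 11)*(3 - 1*6))) + 419) = 1/((105 + 15*(14*(3 - 6))) + 419) = 1/((105 + 15*(14*(-3))) + 419) = 1/((105 + 15*(-42)) + 419) = 1/((105 - 630) + 419) = 1/(-525 + 419) = 1/(-106) = -1/106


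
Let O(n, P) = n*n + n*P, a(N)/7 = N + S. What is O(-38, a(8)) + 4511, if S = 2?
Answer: 3295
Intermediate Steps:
a(N) = 14 + 7*N (a(N) = 7*(N + 2) = 7*(2 + N) = 14 + 7*N)
O(n, P) = n**2 + P*n
O(-38, a(8)) + 4511 = -38*((14 + 7*8) - 38) + 4511 = -38*((14 + 56) - 38) + 4511 = -38*(70 - 38) + 4511 = -38*32 + 4511 = -1216 + 4511 = 3295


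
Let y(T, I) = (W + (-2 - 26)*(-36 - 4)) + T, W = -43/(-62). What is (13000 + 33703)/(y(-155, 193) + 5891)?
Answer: 2895586/425115 ≈ 6.8113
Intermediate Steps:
W = 43/62 (W = -43*(-1/62) = 43/62 ≈ 0.69355)
y(T, I) = 69483/62 + T (y(T, I) = (43/62 + (-2 - 26)*(-36 - 4)) + T = (43/62 - 28*(-40)) + T = (43/62 + 1120) + T = 69483/62 + T)
(13000 + 33703)/(y(-155, 193) + 5891) = (13000 + 33703)/((69483/62 - 155) + 5891) = 46703/(59873/62 + 5891) = 46703/(425115/62) = 46703*(62/425115) = 2895586/425115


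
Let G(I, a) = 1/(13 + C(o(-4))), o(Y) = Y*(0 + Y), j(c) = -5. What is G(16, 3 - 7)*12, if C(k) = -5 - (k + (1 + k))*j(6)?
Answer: 12/173 ≈ 0.069364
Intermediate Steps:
o(Y) = Y² (o(Y) = Y*Y = Y²)
C(k) = 10*k (C(k) = -5 - (k + (1 + k))*(-5) = -5 - (1 + 2*k)*(-5) = -5 - (-5 - 10*k) = -5 + (5 + 10*k) = 10*k)
G(I, a) = 1/173 (G(I, a) = 1/(13 + 10*(-4)²) = 1/(13 + 10*16) = 1/(13 + 160) = 1/173)
G(16, 3 - 7)*12 = (1/173)*12 = 12/173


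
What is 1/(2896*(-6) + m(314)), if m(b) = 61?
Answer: -1/17315 ≈ -5.7753e-5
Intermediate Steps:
1/(2896*(-6) + m(314)) = 1/(2896*(-6) + 61) = 1/(-17376 + 61) = 1/(-17315) = -1/17315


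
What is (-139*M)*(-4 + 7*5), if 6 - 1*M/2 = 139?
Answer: 1146194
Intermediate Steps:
M = -266 (M = 12 - 2*139 = 12 - 278 = -266)
(-139*M)*(-4 + 7*5) = (-139*(-266))*(-4 + 7*5) = 36974*(-4 + 35) = 36974*31 = 1146194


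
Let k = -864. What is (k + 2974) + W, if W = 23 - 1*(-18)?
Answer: 2151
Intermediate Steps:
W = 41 (W = 23 + 18 = 41)
(k + 2974) + W = (-864 + 2974) + 41 = 2110 + 41 = 2151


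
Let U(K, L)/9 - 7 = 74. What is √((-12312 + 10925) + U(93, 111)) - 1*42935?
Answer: -42935 + I*√658 ≈ -42935.0 + 25.652*I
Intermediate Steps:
U(K, L) = 729 (U(K, L) = 63 + 9*74 = 63 + 666 = 729)
√((-12312 + 10925) + U(93, 111)) - 1*42935 = √((-12312 + 10925) + 729) - 1*42935 = √(-1387 + 729) - 42935 = √(-658) - 42935 = I*√658 - 42935 = -42935 + I*√658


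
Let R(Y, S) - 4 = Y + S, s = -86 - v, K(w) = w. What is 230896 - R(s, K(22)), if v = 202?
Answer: 231158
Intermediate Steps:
s = -288 (s = -86 - 1*202 = -86 - 202 = -288)
R(Y, S) = 4 + S + Y (R(Y, S) = 4 + (Y + S) = 4 + (S + Y) = 4 + S + Y)
230896 - R(s, K(22)) = 230896 - (4 + 22 - 288) = 230896 - 1*(-262) = 230896 + 262 = 231158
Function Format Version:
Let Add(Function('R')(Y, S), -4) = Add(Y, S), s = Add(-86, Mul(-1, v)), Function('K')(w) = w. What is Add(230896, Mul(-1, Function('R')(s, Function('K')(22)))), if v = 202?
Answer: 231158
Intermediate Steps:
s = -288 (s = Add(-86, Mul(-1, 202)) = Add(-86, -202) = -288)
Function('R')(Y, S) = Add(4, S, Y) (Function('R')(Y, S) = Add(4, Add(Y, S)) = Add(4, Add(S, Y)) = Add(4, S, Y))
Add(230896, Mul(-1, Function('R')(s, Function('K')(22)))) = Add(230896, Mul(-1, Add(4, 22, -288))) = Add(230896, Mul(-1, -262)) = Add(230896, 262) = 231158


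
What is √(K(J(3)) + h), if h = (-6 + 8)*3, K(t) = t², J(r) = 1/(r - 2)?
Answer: √7 ≈ 2.6458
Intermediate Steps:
J(r) = 1/(-2 + r)
h = 6 (h = 2*3 = 6)
√(K(J(3)) + h) = √((1/(-2 + 3))² + 6) = √((1/1)² + 6) = √(1² + 6) = √(1 + 6) = √7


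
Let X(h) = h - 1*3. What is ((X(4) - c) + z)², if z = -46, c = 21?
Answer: 4356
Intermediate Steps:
X(h) = -3 + h (X(h) = h - 3 = -3 + h)
((X(4) - c) + z)² = (((-3 + 4) - 1*21) - 46)² = ((1 - 21) - 46)² = (-20 - 46)² = (-66)² = 4356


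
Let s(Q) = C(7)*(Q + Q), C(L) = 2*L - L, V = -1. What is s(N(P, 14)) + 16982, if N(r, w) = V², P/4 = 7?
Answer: 16996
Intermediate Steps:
P = 28 (P = 4*7 = 28)
N(r, w) = 1 (N(r, w) = (-1)² = 1)
C(L) = L
s(Q) = 14*Q (s(Q) = 7*(Q + Q) = 7*(2*Q) = 14*Q)
s(N(P, 14)) + 16982 = 14*1 + 16982 = 14 + 16982 = 16996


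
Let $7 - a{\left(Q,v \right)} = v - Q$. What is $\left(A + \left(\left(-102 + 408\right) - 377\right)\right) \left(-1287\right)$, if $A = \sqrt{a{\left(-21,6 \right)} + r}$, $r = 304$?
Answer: $91377 - 2574 \sqrt{71} \approx 69688.0$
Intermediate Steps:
$a{\left(Q,v \right)} = 7 + Q - v$ ($a{\left(Q,v \right)} = 7 - \left(v - Q\right) = 7 + \left(Q - v\right) = 7 + Q - v$)
$A = 2 \sqrt{71}$ ($A = \sqrt{\left(7 - 21 - 6\right) + 304} = \sqrt{-20 + 304} = \sqrt{284} = 2 \sqrt{71} \approx 16.852$)
$\left(A + \left(\left(-102 + 408\right) - 377\right)\right) \left(-1287\right) = \left(2 \sqrt{71} + \left(\left(-102 + 408\right) - 377\right)\right) \left(-1287\right) = \left(2 \sqrt{71} + \left(306 - 377\right)\right) \left(-1287\right) = \left(2 \sqrt{71} - 71\right) \left(-1287\right) = \left(-71 + 2 \sqrt{71}\right) \left(-1287\right) = 91377 - 2574 \sqrt{71}$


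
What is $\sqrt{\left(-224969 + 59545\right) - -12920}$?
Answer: $2 i \sqrt{38126} \approx 390.52 i$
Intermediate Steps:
$\sqrt{\left(-224969 + 59545\right) - -12920} = \sqrt{-165424 + 12920} = \sqrt{-152504} = 2 i \sqrt{38126}$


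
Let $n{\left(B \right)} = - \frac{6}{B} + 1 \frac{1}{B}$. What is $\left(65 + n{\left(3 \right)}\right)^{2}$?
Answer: $\frac{36100}{9} \approx 4011.1$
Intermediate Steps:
$n{\left(B \right)} = - \frac{5}{B}$ ($n{\left(B \right)} = - \frac{6}{B} + \frac{1}{B} = - \frac{5}{B}$)
$\left(65 + n{\left(3 \right)}\right)^{2} = \left(65 - \frac{5}{3}\right)^{2} = \left(\frac{190}{3}\right)^{2} = \frac{36100}{9}$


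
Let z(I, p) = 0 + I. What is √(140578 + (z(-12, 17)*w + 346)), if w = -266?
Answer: 2*√36029 ≈ 379.63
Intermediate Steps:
z(I, p) = I
√(140578 + (z(-12, 17)*w + 346)) = √(140578 + (-12*(-266) + 346)) = √(140578 + (3192 + 346)) = √(140578 + 3538) = √144116 = 2*√36029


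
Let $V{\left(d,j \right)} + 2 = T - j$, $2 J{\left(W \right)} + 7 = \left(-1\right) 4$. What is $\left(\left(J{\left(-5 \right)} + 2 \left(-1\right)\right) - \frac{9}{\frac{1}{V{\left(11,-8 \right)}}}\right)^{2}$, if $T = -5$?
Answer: $\frac{1089}{4} \approx 272.25$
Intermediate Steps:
$J{\left(W \right)} = - \frac{11}{2}$ ($J{\left(W \right)} = - \frac{7}{2} + \frac{\left(-1\right) 4}{2} = - \frac{7}{2} + \frac{1}{2} \left(-4\right) = - \frac{7}{2} - 2 = - \frac{11}{2}$)
$V{\left(d,j \right)} = -7 - j$ ($V{\left(d,j \right)} = -2 - \left(5 + j\right) = -7 - j$)
$\left(\left(J{\left(-5 \right)} + 2 \left(-1\right)\right) - \frac{9}{\frac{1}{V{\left(11,-8 \right)}}}\right)^{2} = \left(\left(- \frac{11}{2} + 2 \left(-1\right)\right) - \frac{9}{\frac{1}{-7 - -8}}\right)^{2} = \left(\left(- \frac{11}{2} - 2\right) - \frac{9}{\frac{1}{-7 + 8}}\right)^{2} = \left(- \frac{15}{2} - \frac{9}{1^{-1}}\right)^{2} = \left(- \frac{15}{2} - \frac{9}{1}\right)^{2} = \left(- \frac{15}{2} - 9\right)^{2} = \left(- \frac{33}{2}\right)^{2} = \frac{1089}{4}$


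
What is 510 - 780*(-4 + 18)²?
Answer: -152370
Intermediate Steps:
510 - 780*(-4 + 18)² = 510 - 780*14² = 510 - 780*196 = 510 - 152880 = -152370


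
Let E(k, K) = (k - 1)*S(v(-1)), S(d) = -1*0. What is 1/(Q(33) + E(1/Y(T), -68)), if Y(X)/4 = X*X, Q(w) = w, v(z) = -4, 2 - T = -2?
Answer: 1/33 ≈ 0.030303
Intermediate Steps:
T = 4 (T = 2 - 1*(-2) = 2 + 2 = 4)
Y(X) = 4*X**2 (Y(X) = 4*(X*X) = 4*X**2)
S(d) = 0
E(k, K) = 0 (E(k, K) = (k - 1)*0 = (-1 + k)*0 = 0)
1/(Q(33) + E(1/Y(T), -68)) = 1/(33 + 0) = 1/33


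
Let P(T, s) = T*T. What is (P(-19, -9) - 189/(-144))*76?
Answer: 110143/4 ≈ 27536.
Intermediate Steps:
P(T, s) = T²
(P(-19, -9) - 189/(-144))*76 = ((-19)² - 189/(-144))*76 = (361 - 189*(-1/144))*76 = (361 + 21/16)*76 = (5797/16)*76 = 110143/4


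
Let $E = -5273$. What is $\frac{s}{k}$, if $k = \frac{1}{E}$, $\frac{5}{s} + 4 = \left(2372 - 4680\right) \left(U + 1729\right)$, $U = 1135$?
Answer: $\frac{26365}{6610116} \approx 0.0039886$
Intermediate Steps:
$s = - \frac{5}{6610116}$ ($s = \frac{5}{-4 + \left(2372 - 4680\right) \left(1135 + 1729\right)} = \frac{5}{-4 - 6610112} = \frac{5}{-6610116} = 5 \left(- \frac{1}{6610116}\right) = - \frac{5}{6610116} \approx -7.5642 \cdot 10^{-7}$)
$k = - \frac{1}{5273}$ ($k = \frac{1}{-5273} = - \frac{1}{5273} \approx -0.00018965$)
$\frac{s}{k} = - \frac{5}{6610116 \left(- \frac{1}{5273}\right)} = \left(- \frac{5}{6610116}\right) \left(-5273\right) = \frac{26365}{6610116}$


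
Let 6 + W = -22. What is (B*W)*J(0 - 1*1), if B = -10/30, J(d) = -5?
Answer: -140/3 ≈ -46.667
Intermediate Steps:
W = -28 (W = -6 - 22 = -28)
B = -⅓ (B = -10*1/30 = -⅓ ≈ -0.33333)
(B*W)*J(0 - 1*1) = -⅓*(-28)*(-5) = (28/3)*(-5) = -140/3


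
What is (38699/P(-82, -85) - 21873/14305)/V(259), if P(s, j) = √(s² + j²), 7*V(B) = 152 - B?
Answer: 153111/1530635 - 270893*√13949/1492543 ≈ -21.336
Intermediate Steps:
V(B) = 152/7 - B/7 (V(B) = (152 - B)/7 = 152/7 - B/7)
P(s, j) = √(j² + s²)
(38699/P(-82, -85) - 21873/14305)/V(259) = (38699/(√((-85)² + (-82)²)) - 21873/14305)/(152/7 - ⅐*259) = (38699/(√(7225 + 6724)) - 21873*1/14305)/(152/7 - 37) = (38699/(√13949) - 21873/14305)/(-107/7) = (38699*(√13949/13949) - 21873/14305)*(-7/107) = (38699*√13949/13949 - 21873/14305)*(-7/107) = (-21873/14305 + 38699*√13949/13949)*(-7/107) = 153111/1530635 - 270893*√13949/1492543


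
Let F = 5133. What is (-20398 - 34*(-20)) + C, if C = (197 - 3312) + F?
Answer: -17700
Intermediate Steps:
C = 2018 (C = (197 - 3312) + 5133 = -3115 + 5133 = 2018)
(-20398 - 34*(-20)) + C = (-20398 - 34*(-20)) + 2018 = (-20398 + 680) + 2018 = -19718 + 2018 = -17700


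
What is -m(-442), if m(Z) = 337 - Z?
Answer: -779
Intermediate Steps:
-m(-442) = -(337 - 1*(-442)) = -(337 + 442) = -1*779 = -779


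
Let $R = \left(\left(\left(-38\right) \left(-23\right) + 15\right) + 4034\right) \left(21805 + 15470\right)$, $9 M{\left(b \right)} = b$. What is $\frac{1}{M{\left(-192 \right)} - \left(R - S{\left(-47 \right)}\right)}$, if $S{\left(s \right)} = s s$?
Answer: $- \frac{3}{550507912} \approx -5.4495 \cdot 10^{-9}$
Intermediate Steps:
$M{\left(b \right)} = \frac{b}{9}$
$S{\left(s \right)} = s^{2}$
$R = 183504825$ ($R = \left(\left(874 + 15\right) + 4034\right) 37275 = \left(889 + 4034\right) 37275 = 4923 \cdot 37275 = 183504825$)
$\frac{1}{M{\left(-192 \right)} - \left(R - S{\left(-47 \right)}\right)} = \frac{1}{\frac{1}{9} \left(-192\right) + \left(\left(-1\right) 183504825 + \left(-47\right)^{2}\right)} = \frac{1}{- \frac{64}{3} + \left(-183504825 + 2209\right)} = \frac{1}{- \frac{64}{3} - 183502616} = \frac{1}{- \frac{550507912}{3}} = - \frac{3}{550507912}$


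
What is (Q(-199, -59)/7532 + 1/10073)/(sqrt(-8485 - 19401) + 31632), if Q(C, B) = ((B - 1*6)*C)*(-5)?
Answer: -367983948546/1355646714097235 + 93066249*I*sqrt(27886)/10845173712777880 ≈ -0.00027145 + 1.433e-6*I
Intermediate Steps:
Q(C, B) = -5*C*(-6 + B) (Q(C, B) = ((B - 6)*C)*(-5) = ((-6 + B)*C)*(-5) = (C*(-6 + B))*(-5) = -5*C*(-6 + B))
(Q(-199, -59)/7532 + 1/10073)/(sqrt(-8485 - 19401) + 31632) = ((5*(-199)*(6 - 1*(-59)))/7532 + 1/10073)/(sqrt(-8485 - 19401) + 31632) = ((5*(-199)*(6 + 59))*(1/7532) + 1/10073)/(sqrt(-27886) + 31632) = ((5*(-199)*65)*(1/7532) + 1/10073)/(I*sqrt(27886) + 31632) = (-64675*1/7532 + 1/10073)/(31632 + I*sqrt(27886)) = (-64675/7532 + 1/10073)/(31632 + I*sqrt(27886)) = -93066249/(10838548*(31632 + I*sqrt(27886)))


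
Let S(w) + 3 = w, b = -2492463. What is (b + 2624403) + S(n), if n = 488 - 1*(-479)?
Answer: 132904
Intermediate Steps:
n = 967 (n = 488 + 479 = 967)
S(w) = -3 + w
(b + 2624403) + S(n) = (-2492463 + 2624403) + (-3 + 967) = 131940 + 964 = 132904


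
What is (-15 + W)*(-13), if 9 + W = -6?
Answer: 390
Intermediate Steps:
W = -15 (W = -9 - 6 = -15)
(-15 + W)*(-13) = (-15 - 15)*(-13) = -30*(-13) = 390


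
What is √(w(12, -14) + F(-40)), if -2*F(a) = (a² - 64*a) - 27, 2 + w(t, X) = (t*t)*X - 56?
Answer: 91*I*√2/2 ≈ 64.347*I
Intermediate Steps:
w(t, X) = -58 + X*t² (w(t, X) = -2 + ((t*t)*X - 56) = -2 + (t²*X - 56) = -2 + (X*t² - 56) = -2 + (-56 + X*t²) = -58 + X*t²)
F(a) = 27/2 + 32*a - a²/2 (F(a) = -((a² - 64*a) - 27)/2 = -(-27 + a² - 64*a)/2 = 27/2 + 32*a - a²/2)
√(w(12, -14) + F(-40)) = √((-58 - 14*12²) + (27/2 + 32*(-40) - ½*(-40)²)) = √((-58 - 14*144) + (27/2 - 1280 - ½*1600)) = √((-58 - 2016) + (27/2 - 1280 - 800)) = √(-2074 - 4133/2) = √(-8281/2) = 91*I*√2/2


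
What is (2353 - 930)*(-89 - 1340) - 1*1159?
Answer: -2034626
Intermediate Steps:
(2353 - 930)*(-89 - 1340) - 1*1159 = 1423*(-1429) - 1159 = -2033467 - 1159 = -2034626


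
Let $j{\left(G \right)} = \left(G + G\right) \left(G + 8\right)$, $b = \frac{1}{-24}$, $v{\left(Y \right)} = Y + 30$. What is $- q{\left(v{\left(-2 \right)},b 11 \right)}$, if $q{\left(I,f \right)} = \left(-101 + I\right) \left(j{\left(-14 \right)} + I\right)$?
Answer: $14308$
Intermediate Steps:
$v{\left(Y \right)} = 30 + Y$
$b = - \frac{1}{24} \approx -0.041667$
$j{\left(G \right)} = 2 G \left(8 + G\right)$
$q{\left(I,f \right)} = \left(-101 + I\right) \left(168 + I\right)$ ($q{\left(I,f \right)} = \left(-101 + I\right) \left(2 \left(-14\right) \left(8 - 14\right) + I\right) = \left(-101 + I\right) \left(2 \left(-14\right) \left(-6\right) + I\right) = \left(-101 + I\right) \left(168 + I\right)$)
$- q{\left(v{\left(-2 \right)},b 11 \right)} = - (-16968 + \left(30 - 2\right)^{2} + 67 \left(30 - 2\right)) = - (-16968 + 28^{2} + 67 \cdot 28) = - (-16968 + 784 + 1876) = \left(-1\right) \left(-14308\right) = 14308$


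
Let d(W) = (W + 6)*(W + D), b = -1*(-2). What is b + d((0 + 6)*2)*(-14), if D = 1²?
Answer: -3274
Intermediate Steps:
D = 1
b = 2
d(W) = (1 + W)*(6 + W) (d(W) = (W + 6)*(W + 1) = (6 + W)*(1 + W) = (1 + W)*(6 + W))
b + d((0 + 6)*2)*(-14) = 2 + (6 + ((0 + 6)*2)² + 7*((0 + 6)*2))*(-14) = 2 + (6 + (6*2)² + 7*(6*2))*(-14) = 2 + (6 + 12² + 7*12)*(-14) = 2 + (6 + 144 + 84)*(-14) = 2 + 234*(-14) = 2 - 3276 = -3274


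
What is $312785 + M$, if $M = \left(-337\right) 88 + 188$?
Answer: $283317$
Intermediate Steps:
$M = -29468$ ($M = -29656 + 188 = -29468$)
$312785 + M = 312785 - 29468 = 283317$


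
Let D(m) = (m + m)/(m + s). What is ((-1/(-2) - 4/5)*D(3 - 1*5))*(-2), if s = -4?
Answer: ⅖ ≈ 0.40000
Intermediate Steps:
D(m) = 2*m/(-4 + m) (D(m) = (m + m)/(m - 4) = (2*m)/(-4 + m) = 2*m/(-4 + m))
((-1/(-2) - 4/5)*D(3 - 1*5))*(-2) = ((-1/(-2) - 4/5)*(2*(3 - 1*5)/(-4 + (3 - 1*5))))*(-2) = ((-1*(-½) - 4*⅕)*(2*(3 - 5)/(-4 + (3 - 5))))*(-2) = ((½ - ⅘)*(2*(-2)/(-4 - 2)))*(-2) = -3*(-2)/(5*(-6))*(-2) = -3*(-2)*(-1)/(5*6)*(-2) = -3/10*⅔*(-2) = -⅕*(-2) = ⅖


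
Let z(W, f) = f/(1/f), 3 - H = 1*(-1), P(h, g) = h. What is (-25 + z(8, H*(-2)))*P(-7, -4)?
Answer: -273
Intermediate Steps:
H = 4 (H = 3 - (-1) = 3 - 1*(-1) = 3 + 1 = 4)
z(W, f) = f² (z(W, f) = f*f = f²)
(-25 + z(8, H*(-2)))*P(-7, -4) = (-25 + (4*(-2))²)*(-7) = (-25 + (-8)²)*(-7) = (-25 + 64)*(-7) = 39*(-7) = -273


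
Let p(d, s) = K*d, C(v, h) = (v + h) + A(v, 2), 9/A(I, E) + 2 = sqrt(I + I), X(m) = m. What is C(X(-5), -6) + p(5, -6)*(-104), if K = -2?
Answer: 7194/7 - 9*I*sqrt(10)/14 ≈ 1027.7 - 2.0329*I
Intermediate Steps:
A(I, E) = 9/(-2 + sqrt(2)*sqrt(I)) (A(I, E) = 9/(-2 + sqrt(I + I)) = 9/(-2 + sqrt(2*I)) = 9/(-2 + sqrt(2)*sqrt(I)))
C(v, h) = h + v + 9/(-2 + sqrt(2)*sqrt(v)) (C(v, h) = (v + h) + 9/(-2 + sqrt(2)*sqrt(v)) = (h + v) + 9/(-2 + sqrt(2)*sqrt(v)) = h + v + 9/(-2 + sqrt(2)*sqrt(v)))
p(d, s) = -2*d
C(X(-5), -6) + p(5, -6)*(-104) = (-6 - 5 + 9/(-2 + sqrt(2)*sqrt(-5))) - 2*5*(-104) = (-6 - 5 + 9/(-2 + sqrt(2)*(I*sqrt(5)))) - 10*(-104) = (-6 - 5 + 9/(-2 + I*sqrt(10))) + 1040 = (-11 + 9/(-2 + I*sqrt(10))) + 1040 = 1029 + 9/(-2 + I*sqrt(10))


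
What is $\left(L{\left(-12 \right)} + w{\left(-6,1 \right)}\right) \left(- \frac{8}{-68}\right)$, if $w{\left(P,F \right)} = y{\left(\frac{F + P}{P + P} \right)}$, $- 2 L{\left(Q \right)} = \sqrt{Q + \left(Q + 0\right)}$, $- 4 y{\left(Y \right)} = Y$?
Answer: $- \frac{5}{408} - \frac{2 i \sqrt{6}}{17} \approx -0.012255 - 0.28818 i$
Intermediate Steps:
$y{\left(Y \right)} = - \frac{Y}{4}$
$L{\left(Q \right)} = - \frac{\sqrt{2} \sqrt{Q}}{2}$ ($L{\left(Q \right)} = - \frac{\sqrt{Q + \left(Q + 0\right)}}{2} = - \frac{\sqrt{Q + Q}}{2} = - \frac{\sqrt{2 Q}}{2} = - \frac{\sqrt{2} \sqrt{Q}}{2}$)
$w{\left(P,F \right)} = - \frac{F + P}{8 P}$ ($w{\left(P,F \right)} = - \frac{\left(F + P\right) \frac{1}{P + P}}{4} = - \frac{\left(F + P\right) \frac{1}{2 P}}{4} = - \frac{\frac{1}{2} \frac{1}{P} \left(F + P\right)}{4} = - \frac{F + P}{8 P}$)
$\left(L{\left(-12 \right)} + w{\left(-6,1 \right)}\right) \left(- \frac{8}{-68}\right) = \left(- \frac{\sqrt{2} \sqrt{-12}}{2} + \frac{\left(-1\right) 1 - -6}{8 \left(-6\right)}\right) \left(- \frac{8}{-68}\right) = \left(- \frac{\sqrt{2} \cdot 2 i \sqrt{3}}{2} + \frac{1}{8} \left(- \frac{1}{6}\right) \left(-1 + 6\right)\right) \left(\left(-8\right) \left(- \frac{1}{68}\right)\right) = \left(- i \sqrt{6} + \frac{1}{8} \left(- \frac{1}{6}\right) 5\right) \frac{2}{17} = \left(- i \sqrt{6} - \frac{5}{48}\right) \frac{2}{17} = \left(- \frac{5}{48} - i \sqrt{6}\right) \frac{2}{17} = - \frac{5}{408} - \frac{2 i \sqrt{6}}{17}$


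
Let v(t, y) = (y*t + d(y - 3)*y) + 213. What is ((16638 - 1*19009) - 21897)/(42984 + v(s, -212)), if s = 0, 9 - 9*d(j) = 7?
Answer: -218412/388349 ≈ -0.56241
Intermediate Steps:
d(j) = 2/9 (d(j) = 1 - ⅑*7 = 1 - 7/9 = 2/9)
v(t, y) = 213 + 2*y/9 + t*y (v(t, y) = (y*t + 2*y/9) + 213 = (t*y + 2*y/9) + 213 = (2*y/9 + t*y) + 213 = 213 + 2*y/9 + t*y)
((16638 - 1*19009) - 21897)/(42984 + v(s, -212)) = ((16638 - 1*19009) - 21897)/(42984 + (213 + (2/9)*(-212) + 0*(-212))) = ((16638 - 19009) - 21897)/(42984 + (213 - 424/9 + 0)) = (-2371 - 21897)/(42984 + 1493/9) = -24268/388349/9 = -24268*9/388349 = -218412/388349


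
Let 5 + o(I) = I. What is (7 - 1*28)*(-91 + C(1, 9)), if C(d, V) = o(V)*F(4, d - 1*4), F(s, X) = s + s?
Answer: 1239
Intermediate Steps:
o(I) = -5 + I
F(s, X) = 2*s
C(d, V) = -40 + 8*V (C(d, V) = (-5 + V)*(2*4) = (-5 + V)*8 = -40 + 8*V)
(7 - 1*28)*(-91 + C(1, 9)) = (7 - 1*28)*(-91 + (-40 + 8*9)) = (7 - 28)*(-91 + (-40 + 72)) = -21*(-91 + 32) = -21*(-59) = 1239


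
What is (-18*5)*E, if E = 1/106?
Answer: -45/53 ≈ -0.84906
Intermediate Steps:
E = 1/106 ≈ 0.0094340
(-18*5)*E = -18*5*(1/106) = -90*1/106 = -45/53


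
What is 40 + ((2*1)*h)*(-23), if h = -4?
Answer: 224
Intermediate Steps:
40 + ((2*1)*h)*(-23) = 40 + ((2*1)*(-4))*(-23) = 40 + (2*(-4))*(-23) = 40 - 8*(-23) = 40 + 184 = 224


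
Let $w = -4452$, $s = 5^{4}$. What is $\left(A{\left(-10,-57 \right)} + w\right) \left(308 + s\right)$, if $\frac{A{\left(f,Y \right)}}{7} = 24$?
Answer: $-3996972$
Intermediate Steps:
$A{\left(f,Y \right)} = 168$ ($A{\left(f,Y \right)} = 7 \cdot 24 = 168$)
$s = 625$
$\left(A{\left(-10,-57 \right)} + w\right) \left(308 + s\right) = \left(168 - 4452\right) \left(308 + 625\right) = \left(-4284\right) 933 = -3996972$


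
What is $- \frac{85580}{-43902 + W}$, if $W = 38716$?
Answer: $\frac{42790}{2593} \approx 16.502$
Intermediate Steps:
$- \frac{85580}{-43902 + W} = - \frac{85580}{-43902 + 38716} = - \frac{85580}{-5186} = \left(-85580\right) \left(- \frac{1}{5186}\right) = \frac{42790}{2593}$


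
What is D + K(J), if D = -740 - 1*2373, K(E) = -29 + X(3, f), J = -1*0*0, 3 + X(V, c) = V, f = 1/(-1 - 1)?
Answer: -3142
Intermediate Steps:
f = -½ (f = 1/(-2) = -½ ≈ -0.50000)
X(V, c) = -3 + V
J = 0 (J = 0*0 = 0)
K(E) = -29 (K(E) = -29 + (-3 + 3) = -29 + 0 = -29)
D = -3113 (D = -740 - 2373 = -3113)
D + K(J) = -3113 - 29 = -3142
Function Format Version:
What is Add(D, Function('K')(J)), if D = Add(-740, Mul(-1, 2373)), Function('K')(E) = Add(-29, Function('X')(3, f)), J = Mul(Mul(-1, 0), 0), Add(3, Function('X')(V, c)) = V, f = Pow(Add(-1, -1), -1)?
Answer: -3142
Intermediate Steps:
f = Rational(-1, 2) (f = Pow(-2, -1) = Rational(-1, 2) ≈ -0.50000)
Function('X')(V, c) = Add(-3, V)
J = 0 (J = Mul(0, 0) = 0)
Function('K')(E) = -29 (Function('K')(E) = Add(-29, Add(-3, 3)) = Add(-29, 0) = -29)
D = -3113 (D = Add(-740, -2373) = -3113)
Add(D, Function('K')(J)) = Add(-3113, -29) = -3142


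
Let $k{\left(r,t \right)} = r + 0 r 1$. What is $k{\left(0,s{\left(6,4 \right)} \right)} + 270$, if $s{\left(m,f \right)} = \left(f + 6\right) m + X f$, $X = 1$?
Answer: $270$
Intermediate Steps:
$s{\left(m,f \right)} = f + m \left(6 + f\right)$ ($s{\left(m,f \right)} = \left(f + 6\right) m + 1 f = \left(6 + f\right) m + f = m \left(6 + f\right) + f = f + m \left(6 + f\right)$)
$k{\left(r,t \right)} = r$ ($k{\left(r,t \right)} = r + 0 \cdot 1 = r + 0 = r$)
$k{\left(0,s{\left(6,4 \right)} \right)} + 270 = 0 + 270 = 270$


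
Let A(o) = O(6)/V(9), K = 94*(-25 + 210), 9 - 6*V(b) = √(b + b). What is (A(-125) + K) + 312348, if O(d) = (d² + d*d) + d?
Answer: 2308634/7 + 156*√2/7 ≈ 3.2984e+5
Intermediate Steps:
V(b) = 3/2 - √2*√b/6 (V(b) = 3/2 - √(b + b)/6 = 3/2 - √2*√b/6)
O(d) = d + 2*d² (O(d) = (d² + d²) + d = 2*d² + d = d + 2*d²)
K = 17390 (K = 94*185 = 17390)
A(o) = 78/(3/2 - √2/2) (A(o) = (6*(1 + 2*6))/(3/2 - √2*√9/6) = (6*(1 + 12))/(3/2 - ⅙*√2*3) = (6*13)/(3/2 - √2/2) = 78/(3/2 - √2/2))
(A(-125) + K) + 312348 = ((468/7 + 156*√2/7) + 17390) + 312348 = (122198/7 + 156*√2/7) + 312348 = 2308634/7 + 156*√2/7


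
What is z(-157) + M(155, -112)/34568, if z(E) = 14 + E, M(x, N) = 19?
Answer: -4943205/34568 ≈ -143.00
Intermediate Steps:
z(-157) + M(155, -112)/34568 = (14 - 157) + 19/34568 = -143 + 19*(1/34568) = -143 + 19/34568 = -4943205/34568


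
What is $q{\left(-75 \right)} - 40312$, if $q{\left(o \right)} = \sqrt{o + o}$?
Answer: $-40312 + 5 i \sqrt{6} \approx -40312.0 + 12.247 i$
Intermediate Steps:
$q{\left(o \right)} = \sqrt{2} \sqrt{o}$ ($q{\left(o \right)} = \sqrt{2 o} = \sqrt{2} \sqrt{o}$)
$q{\left(-75 \right)} - 40312 = \sqrt{2} \sqrt{-75} - 40312 = \sqrt{2} \cdot 5 i \sqrt{3} - 40312 = 5 i \sqrt{6} - 40312 = -40312 + 5 i \sqrt{6}$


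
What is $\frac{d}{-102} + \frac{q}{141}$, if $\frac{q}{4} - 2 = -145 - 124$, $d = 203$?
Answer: $- \frac{45853}{4794} \approx -9.5647$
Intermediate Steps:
$q = -1068$ ($q = 8 + 4 \left(-145 - 124\right) = 8 + 4 \left(-269\right) = 8 - 1076 = -1068$)
$\frac{d}{-102} + \frac{q}{141} = \frac{203}{-102} - \frac{1068}{141} = 203 \left(- \frac{1}{102}\right) - \frac{356}{47} = - \frac{203}{102} - \frac{356}{47} = - \frac{45853}{4794}$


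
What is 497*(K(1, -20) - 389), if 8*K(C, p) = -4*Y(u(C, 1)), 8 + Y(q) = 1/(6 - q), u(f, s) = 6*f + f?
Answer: -382193/2 ≈ -1.9110e+5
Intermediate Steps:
u(f, s) = 7*f
Y(q) = -8 + 1/(6 - q)
K(C, p) = -(47 - 56*C)/(2*(-6 + 7*C)) (K(C, p) = (-4*(47 - 56*C)/(-6 + 7*C))/8 = -(47 - 56*C)/(2*(-6 + 7*C)))
497*(K(1, -20) - 389) = 497*((-47 + 56*1)/(2*(-6 + 7*1)) - 389) = 497*((-47 + 56)/(2*(-6 + 7)) - 389) = 497*((½)*9/1 - 389) = 497*((½)*1*9 - 389) = 497*(9/2 - 389) = 497*(-769/2) = -382193/2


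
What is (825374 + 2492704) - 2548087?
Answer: 769991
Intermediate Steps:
(825374 + 2492704) - 2548087 = 3318078 - 2548087 = 769991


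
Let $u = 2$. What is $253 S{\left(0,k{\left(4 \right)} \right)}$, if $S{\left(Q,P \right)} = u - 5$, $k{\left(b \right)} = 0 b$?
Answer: $-759$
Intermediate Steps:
$k{\left(b \right)} = 0$
$S{\left(Q,P \right)} = -3$ ($S{\left(Q,P \right)} = 2 - 5 = -3$)
$253 S{\left(0,k{\left(4 \right)} \right)} = 253 \left(-3\right) = -759$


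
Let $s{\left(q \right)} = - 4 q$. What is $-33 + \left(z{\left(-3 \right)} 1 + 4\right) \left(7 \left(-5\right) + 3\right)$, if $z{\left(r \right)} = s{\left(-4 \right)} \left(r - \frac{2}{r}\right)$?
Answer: $\frac{3101}{3} \approx 1033.7$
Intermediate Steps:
$z{\left(r \right)} = - \frac{32}{r} + 16 r$ ($z{\left(r \right)} = \left(-4\right) \left(-4\right) \left(r - \frac{2}{r}\right) = 16 \left(r - \frac{2}{r}\right) = - \frac{32}{r} + 16 r$)
$-33 + \left(z{\left(-3 \right)} 1 + 4\right) \left(7 \left(-5\right) + 3\right) = -33 + \left(\left(- \frac{32}{-3} + 16 \left(-3\right)\right) 1 + 4\right) \left(7 \left(-5\right) + 3\right) = -33 + \left(\left(\left(-32\right) \left(- \frac{1}{3}\right) - 48\right) 1 + 4\right) \left(-35 + 3\right) = -33 + \left(\left(\frac{32}{3} - 48\right) 1 + 4\right) \left(-32\right) = -33 + \left(\left(- \frac{112}{3}\right) 1 + 4\right) \left(-32\right) = -33 + \left(- \frac{112}{3} + 4\right) \left(-32\right) = -33 - - \frac{3200}{3} = -33 + \frac{3200}{3} = \frac{3101}{3}$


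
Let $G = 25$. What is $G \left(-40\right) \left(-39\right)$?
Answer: $39000$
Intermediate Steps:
$G \left(-40\right) \left(-39\right) = 25 \left(-40\right) \left(-39\right) = \left(-1000\right) \left(-39\right) = 39000$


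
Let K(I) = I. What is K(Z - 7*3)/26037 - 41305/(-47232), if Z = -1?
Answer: 3617573/4140672 ≈ 0.87367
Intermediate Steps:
K(Z - 7*3)/26037 - 41305/(-47232) = (-1 - 7*3)/26037 - 41305/(-47232) = (-1 - 21)*(1/26037) - 41305*(-1/47232) = -22*1/26037 + 41305/47232 = -2/2367 + 41305/47232 = 3617573/4140672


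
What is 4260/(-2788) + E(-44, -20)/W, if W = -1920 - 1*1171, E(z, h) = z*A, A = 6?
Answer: -282537/195857 ≈ -1.4426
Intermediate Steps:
E(z, h) = 6*z (E(z, h) = z*6 = 6*z)
W = -3091 (W = -1920 - 1171 = -3091)
4260/(-2788) + E(-44, -20)/W = 4260/(-2788) + (6*(-44))/(-3091) = 4260*(-1/2788) - 264*(-1/3091) = -1065/697 + 24/281 = -282537/195857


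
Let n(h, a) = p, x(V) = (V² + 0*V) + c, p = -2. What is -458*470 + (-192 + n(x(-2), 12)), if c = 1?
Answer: -215454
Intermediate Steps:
x(V) = 1 + V² (x(V) = (V² + 0*V) + 1 = (V² + 0) + 1 = V² + 1 = 1 + V²)
n(h, a) = -2
-458*470 + (-192 + n(x(-2), 12)) = -458*470 + (-192 - 2) = -215260 - 194 = -215454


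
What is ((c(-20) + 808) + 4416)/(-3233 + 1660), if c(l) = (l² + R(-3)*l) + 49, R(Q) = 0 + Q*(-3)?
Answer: -5493/1573 ≈ -3.4921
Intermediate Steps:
R(Q) = -3*Q (R(Q) = 0 - 3*Q = -3*Q)
c(l) = 49 + l² + 9*l (c(l) = (l² + (-3*(-3))*l) + 49 = (l² + 9*l) + 49 = 49 + l² + 9*l)
((c(-20) + 808) + 4416)/(-3233 + 1660) = (((49 + (-20)² + 9*(-20)) + 808) + 4416)/(-3233 + 1660) = (((49 + 400 - 180) + 808) + 4416)/(-1573) = ((269 + 808) + 4416)*(-1/1573) = (1077 + 4416)*(-1/1573) = 5493*(-1/1573) = -5493/1573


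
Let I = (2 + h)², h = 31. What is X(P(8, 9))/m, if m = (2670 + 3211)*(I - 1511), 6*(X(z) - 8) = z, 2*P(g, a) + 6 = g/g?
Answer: -91/29781384 ≈ -3.0556e-6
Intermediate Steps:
P(g, a) = -5/2 (P(g, a) = -3 + (g/g)/2 = -3 + (½)*1 = -3 + ½ = -5/2)
I = 1089 (I = (2 + 31)² = 33² = 1089)
X(z) = 8 + z/6
m = -2481782 (m = (2670 + 3211)*(1089 - 1511) = 5881*(-422) = -2481782)
X(P(8, 9))/m = (8 + (⅙)*(-5/2))/(-2481782) = (8 - 5/12)*(-1/2481782) = (91/12)*(-1/2481782) = -91/29781384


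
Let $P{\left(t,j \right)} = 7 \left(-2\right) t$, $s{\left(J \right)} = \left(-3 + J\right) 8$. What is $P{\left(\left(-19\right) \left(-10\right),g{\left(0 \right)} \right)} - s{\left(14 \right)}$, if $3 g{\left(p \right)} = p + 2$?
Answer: $-2748$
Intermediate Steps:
$s{\left(J \right)} = -24 + 8 J$
$g{\left(p \right)} = \frac{2}{3} + \frac{p}{3}$ ($g{\left(p \right)} = \frac{p + 2}{3} = \frac{2 + p}{3} = \frac{2}{3} + \frac{p}{3}$)
$P{\left(t,j \right)} = - 14 t$
$P{\left(\left(-19\right) \left(-10\right),g{\left(0 \right)} \right)} - s{\left(14 \right)} = - 14 \left(\left(-19\right) \left(-10\right)\right) - \left(-24 + 8 \cdot 14\right) = \left(-14\right) 190 - \left(-24 + 112\right) = -2660 - 88 = -2748$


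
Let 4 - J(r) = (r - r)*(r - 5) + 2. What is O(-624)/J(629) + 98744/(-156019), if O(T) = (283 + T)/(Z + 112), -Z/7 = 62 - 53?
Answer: -62879391/15289862 ≈ -4.1125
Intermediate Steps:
Z = -63 (Z = -7*(62 - 53) = -7*9 = -63)
J(r) = 2 (J(r) = 4 - ((r - r)*(r - 5) + 2) = 4 - (0*(-5 + r) + 2) = 4 - (0 + 2) = 4 - 1*2 = 4 - 2 = 2)
O(T) = 283/49 + T/49 (O(T) = (283 + T)/(-63 + 112) = (283 + T)/49 = (283 + T)*(1/49) = 283/49 + T/49)
O(-624)/J(629) + 98744/(-156019) = (283/49 + (1/49)*(-624))/2 + 98744/(-156019) = (283/49 - 624/49)*(1/2) + 98744*(-1/156019) = -341/49*1/2 - 98744/156019 = -341/98 - 98744/156019 = -62879391/15289862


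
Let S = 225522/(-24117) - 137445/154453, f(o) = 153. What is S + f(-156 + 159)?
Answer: 177256322874/1241647667 ≈ 142.76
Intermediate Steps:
S = -12715770177/1241647667 (S = 225522*(-1/24117) - 137445*1/154453 = -75174/8039 - 137445/154453 = -12715770177/1241647667 ≈ -10.241)
S + f(-156 + 159) = -12715770177/1241647667 + 153 = 177256322874/1241647667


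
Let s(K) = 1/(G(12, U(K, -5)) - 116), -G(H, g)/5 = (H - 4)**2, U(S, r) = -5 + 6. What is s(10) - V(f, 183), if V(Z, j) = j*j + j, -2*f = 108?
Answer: -14680993/436 ≈ -33672.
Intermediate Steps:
f = -54 (f = -1/2*108 = -54)
V(Z, j) = j + j**2 (V(Z, j) = j**2 + j = j + j**2)
U(S, r) = 1
G(H, g) = -5*(-4 + H)**2 (G(H, g) = -5*(H - 4)**2 = -5*(-4 + H)**2)
s(K) = -1/436 (s(K) = 1/(-5*(-4 + 12)**2 - 116) = 1/(-5*8**2 - 116) = 1/(-5*64 - 116) = 1/(-320 - 116) = 1/(-436) = -1/436)
s(10) - V(f, 183) = -1/436 - 183*(1 + 183) = -1/436 - 183*184 = -1/436 - 1*33672 = -1/436 - 33672 = -14680993/436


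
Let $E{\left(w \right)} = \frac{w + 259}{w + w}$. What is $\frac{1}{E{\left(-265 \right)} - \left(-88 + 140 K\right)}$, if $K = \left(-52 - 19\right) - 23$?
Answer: $\frac{265}{3510723} \approx 7.5483 \cdot 10^{-5}$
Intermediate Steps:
$K = -94$ ($K = -71 - 23 = -94$)
$E{\left(w \right)} = \frac{259 + w}{2 w}$
$\frac{1}{E{\left(-265 \right)} - \left(-88 + 140 K\right)} = \frac{1}{\frac{259 - 265}{2 \left(-265\right)} + \left(88 - -13160\right)} = \frac{1}{\frac{1}{2} \left(- \frac{1}{265}\right) \left(-6\right) + \left(88 + 13160\right)} = \frac{1}{\frac{3}{265} + 13248} = \frac{1}{\frac{3510723}{265}} = \frac{265}{3510723}$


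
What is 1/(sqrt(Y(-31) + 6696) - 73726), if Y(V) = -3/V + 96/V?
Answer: -73726/5435516383 - sqrt(6693)/5435516383 ≈ -1.3579e-5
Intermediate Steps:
Y(V) = 93/V
1/(sqrt(Y(-31) + 6696) - 73726) = 1/(sqrt(93/(-31) + 6696) - 73726) = 1/(sqrt(93*(-1/31) + 6696) - 73726) = 1/(sqrt(-3 + 6696) - 73726) = 1/(sqrt(6693) - 73726) = 1/(-73726 + sqrt(6693))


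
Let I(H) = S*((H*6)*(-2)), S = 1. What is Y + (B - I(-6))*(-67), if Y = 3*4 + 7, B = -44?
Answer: 7791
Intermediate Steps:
I(H) = -12*H (I(H) = 1*((H*6)*(-2)) = 1*((6*H)*(-2)) = 1*(-12*H) = -12*H)
Y = 19 (Y = 12 + 7 = 19)
Y + (B - I(-6))*(-67) = 19 + (-44 - (-12)*(-6))*(-67) = 19 + (-44 - 1*72)*(-67) = 19 + (-44 - 72)*(-67) = 19 - 116*(-67) = 19 + 7772 = 7791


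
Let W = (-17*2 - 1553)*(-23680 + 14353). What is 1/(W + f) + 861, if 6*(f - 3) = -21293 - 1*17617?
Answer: 12738897088/14795467 ≈ 861.00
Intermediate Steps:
W = 14801949 (W = (-34 - 1553)*(-9327) = -1587*(-9327) = 14801949)
f = -6482 (f = 3 + (-21293 - 1*17617)/6 = 3 + (-21293 - 17617)/6 = 3 + (1/6)*(-38910) = 3 - 6485 = -6482)
1/(W + f) + 861 = 1/(14801949 - 6482) + 861 = 1/14795467 + 861 = 12738897088/14795467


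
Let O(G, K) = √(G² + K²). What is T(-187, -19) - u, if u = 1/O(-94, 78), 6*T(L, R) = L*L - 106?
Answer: 11621/2 - √3730/7460 ≈ 5810.5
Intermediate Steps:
T(L, R) = -53/3 + L²/6 (T(L, R) = (L*L - 106)/6 = (L² - 106)/6 = (-106 + L²)/6 = -53/3 + L²/6)
u = √3730/7460 (u = 1/(√((-94)² + 78²)) = 1/(√(8836 + 6084)) = 1/(√14920) = 1/(2*√3730) = √3730/7460 ≈ 0.0081868)
T(-187, -19) - u = (-53/3 + (⅙)*(-187)²) - √3730/7460 = (-53/3 + (⅙)*34969) - √3730/7460 = (-53/3 + 34969/6) - √3730/7460 = 11621/2 - √3730/7460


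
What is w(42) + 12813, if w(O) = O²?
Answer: 14577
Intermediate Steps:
w(42) + 12813 = 42² + 12813 = 1764 + 12813 = 14577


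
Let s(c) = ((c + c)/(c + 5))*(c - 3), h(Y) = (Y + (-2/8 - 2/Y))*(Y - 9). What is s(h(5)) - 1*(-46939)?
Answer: 7266671/155 ≈ 46882.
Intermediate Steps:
h(Y) = (-9 + Y)*(-¼ + Y - 2/Y) (h(Y) = (Y + (-2*⅛ - 2/Y))*(-9 + Y) = (Y + (-¼ - 2/Y))*(-9 + Y) = (-¼ + Y - 2/Y)*(-9 + Y) = (-9 + Y)*(-¼ + Y - 2/Y))
s(c) = 2*c*(-3 + c)/(5 + c) (s(c) = ((2*c)/(5 + c))*(-3 + c) = (2*c/(5 + c))*(-3 + c) = 2*c*(-3 + c)/(5 + c))
s(h(5)) - 1*(-46939) = 2*(¼ + 5² + 18/5 - 37/4*5)*(-3 + (¼ + 5² + 18/5 - 37/4*5))/(5 + (¼ + 5² + 18/5 - 37/4*5)) - 1*(-46939) = 2*(¼ + 25 + 18*(⅕) - 185/4)*(-3 + (¼ + 25 + 18*(⅕) - 185/4))/(5 + (¼ + 25 + 18*(⅕) - 185/4)) + 46939 = 2*(¼ + 25 + 18/5 - 185/4)*(-3 + (¼ + 25 + 18/5 - 185/4))/(5 + (¼ + 25 + 18/5 - 185/4)) + 46939 = 2*(-87/5)*(-3 - 87/5)/(5 - 87/5) + 46939 = 2*(-87/5)*(-102/5)/(-62/5) + 46939 = 2*(-87/5)*(-5/62)*(-102/5) + 46939 = -8874/155 + 46939 = 7266671/155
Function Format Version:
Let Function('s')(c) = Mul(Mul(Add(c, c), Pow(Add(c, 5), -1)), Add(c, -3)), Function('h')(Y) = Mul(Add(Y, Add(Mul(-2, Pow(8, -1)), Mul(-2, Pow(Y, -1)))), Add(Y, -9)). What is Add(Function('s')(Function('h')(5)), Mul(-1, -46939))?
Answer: Rational(7266671, 155) ≈ 46882.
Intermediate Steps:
Function('h')(Y) = Mul(Add(-9, Y), Add(Rational(-1, 4), Y, Mul(-2, Pow(Y, -1)))) (Function('h')(Y) = Mul(Add(Y, Add(Mul(-2, Rational(1, 8)), Mul(-2, Pow(Y, -1)))), Add(-9, Y)) = Mul(Add(Y, Add(Rational(-1, 4), Mul(-2, Pow(Y, -1)))), Add(-9, Y)) = Mul(Add(Rational(-1, 4), Y, Mul(-2, Pow(Y, -1))), Add(-9, Y)) = Mul(Add(-9, Y), Add(Rational(-1, 4), Y, Mul(-2, Pow(Y, -1)))))
Function('s')(c) = Mul(2, c, Pow(Add(5, c), -1), Add(-3, c)) (Function('s')(c) = Mul(Mul(Mul(2, c), Pow(Add(5, c), -1)), Add(-3, c)) = Mul(Mul(2, c, Pow(Add(5, c), -1)), Add(-3, c)) = Mul(2, c, Pow(Add(5, c), -1), Add(-3, c)))
Add(Function('s')(Function('h')(5)), Mul(-1, -46939)) = Add(Mul(2, Add(Rational(1, 4), Pow(5, 2), Mul(18, Pow(5, -1)), Mul(Rational(-37, 4), 5)), Pow(Add(5, Add(Rational(1, 4), Pow(5, 2), Mul(18, Pow(5, -1)), Mul(Rational(-37, 4), 5))), -1), Add(-3, Add(Rational(1, 4), Pow(5, 2), Mul(18, Pow(5, -1)), Mul(Rational(-37, 4), 5)))), Mul(-1, -46939)) = Add(Mul(2, Add(Rational(1, 4), 25, Mul(18, Rational(1, 5)), Rational(-185, 4)), Pow(Add(5, Add(Rational(1, 4), 25, Mul(18, Rational(1, 5)), Rational(-185, 4))), -1), Add(-3, Add(Rational(1, 4), 25, Mul(18, Rational(1, 5)), Rational(-185, 4)))), 46939) = Add(Mul(2, Add(Rational(1, 4), 25, Rational(18, 5), Rational(-185, 4)), Pow(Add(5, Add(Rational(1, 4), 25, Rational(18, 5), Rational(-185, 4))), -1), Add(-3, Add(Rational(1, 4), 25, Rational(18, 5), Rational(-185, 4)))), 46939) = Add(Mul(2, Rational(-87, 5), Pow(Add(5, Rational(-87, 5)), -1), Add(-3, Rational(-87, 5))), 46939) = Add(Mul(2, Rational(-87, 5), Pow(Rational(-62, 5), -1), Rational(-102, 5)), 46939) = Add(Mul(2, Rational(-87, 5), Rational(-5, 62), Rational(-102, 5)), 46939) = Add(Rational(-8874, 155), 46939) = Rational(7266671, 155)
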